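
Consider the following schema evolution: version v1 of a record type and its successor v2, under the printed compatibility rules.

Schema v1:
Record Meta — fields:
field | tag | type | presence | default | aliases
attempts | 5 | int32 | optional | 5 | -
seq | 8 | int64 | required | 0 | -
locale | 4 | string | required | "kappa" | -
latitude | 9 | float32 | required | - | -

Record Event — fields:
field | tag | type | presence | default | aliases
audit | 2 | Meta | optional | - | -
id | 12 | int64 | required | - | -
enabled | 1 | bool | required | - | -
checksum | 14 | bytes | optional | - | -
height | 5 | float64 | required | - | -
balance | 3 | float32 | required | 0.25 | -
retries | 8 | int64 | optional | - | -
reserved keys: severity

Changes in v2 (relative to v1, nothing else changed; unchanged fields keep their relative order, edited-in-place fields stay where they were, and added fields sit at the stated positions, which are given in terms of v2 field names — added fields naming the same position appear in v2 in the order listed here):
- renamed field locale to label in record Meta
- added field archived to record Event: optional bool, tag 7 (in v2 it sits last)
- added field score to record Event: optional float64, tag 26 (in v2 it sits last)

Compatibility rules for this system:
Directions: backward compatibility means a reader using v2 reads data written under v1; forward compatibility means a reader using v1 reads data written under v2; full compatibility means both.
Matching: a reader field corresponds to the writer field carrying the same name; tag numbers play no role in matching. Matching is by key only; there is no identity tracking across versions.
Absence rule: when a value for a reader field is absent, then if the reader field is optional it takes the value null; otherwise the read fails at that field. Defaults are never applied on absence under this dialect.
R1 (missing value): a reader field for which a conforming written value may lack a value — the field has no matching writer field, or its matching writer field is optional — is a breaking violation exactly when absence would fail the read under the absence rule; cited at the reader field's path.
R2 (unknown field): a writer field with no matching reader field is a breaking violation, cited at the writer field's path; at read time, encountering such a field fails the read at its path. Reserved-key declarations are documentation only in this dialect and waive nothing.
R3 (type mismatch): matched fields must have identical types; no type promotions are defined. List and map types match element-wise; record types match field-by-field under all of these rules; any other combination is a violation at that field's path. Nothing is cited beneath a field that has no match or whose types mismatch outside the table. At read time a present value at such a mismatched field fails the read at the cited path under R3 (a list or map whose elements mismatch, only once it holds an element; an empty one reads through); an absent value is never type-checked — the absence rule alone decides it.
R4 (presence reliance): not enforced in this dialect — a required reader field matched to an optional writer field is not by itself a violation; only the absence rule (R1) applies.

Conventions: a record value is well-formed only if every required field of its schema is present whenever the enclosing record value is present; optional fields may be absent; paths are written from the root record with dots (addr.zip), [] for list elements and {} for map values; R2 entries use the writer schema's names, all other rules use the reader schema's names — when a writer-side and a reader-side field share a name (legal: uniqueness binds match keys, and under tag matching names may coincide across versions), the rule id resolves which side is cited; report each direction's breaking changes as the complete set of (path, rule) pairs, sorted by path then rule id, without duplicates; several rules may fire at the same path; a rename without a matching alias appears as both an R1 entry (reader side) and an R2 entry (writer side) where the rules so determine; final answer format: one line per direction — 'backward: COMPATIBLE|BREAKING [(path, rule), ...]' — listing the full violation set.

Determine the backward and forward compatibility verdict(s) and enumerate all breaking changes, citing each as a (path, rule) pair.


backward: BREAKING [(audit.label, R1), (audit.locale, R2)]; forward: BREAKING [(archived, R2), (audit.label, R2), (audit.locale, R1), (score, R2)]

arrows below run writer -> reader for Event
backward on Event — v2 reading data written by v1:
  audit <- audit (Meta -> Meta, writer optional)
  id <- id (int64 -> int64, writer required)
  enabled <- enabled (bool -> bool, writer required)
  checksum <- checksum (bytes -> bytes, writer optional)
  height <- height (float64 -> float64, writer required)
  balance <- balance (float32 -> float32, writer required)
  retries <- retries (int64 -> int64, writer optional)
  archived: no writer match
  score: no writer match
  audit.attempts <- audit.attempts (int32 -> int32, writer optional)
  audit.seq <- audit.seq (int64 -> int64, writer required)
  audit.label: no writer match
  audit.latitude <- audit.latitude (float32 -> float32, writer required)
  leftover writer field: audit.locale
  rule R1 violated at audit.label
  rule R2 violated at audit.locale
  => 2 violation(s): backward is BREAKING for Event
forward on Event — v1 reading data written by v2:
  audit <- audit (Meta -> Meta, writer optional)
  id <- id (int64 -> int64, writer required)
  enabled <- enabled (bool -> bool, writer required)
  checksum <- checksum (bytes -> bytes, writer optional)
  height <- height (float64 -> float64, writer required)
  balance <- balance (float32 -> float32, writer required)
  retries <- retries (int64 -> int64, writer optional)
  leftover writer field: archived
  leftover writer field: score
  audit.attempts <- audit.attempts (int32 -> int32, writer optional)
  audit.seq <- audit.seq (int64 -> int64, writer required)
  audit.locale: no writer match
  audit.latitude <- audit.latitude (float32 -> float32, writer required)
  leftover writer field: audit.label
  rule R2 violated at archived
  rule R2 violated at audit.label
  rule R1 violated at audit.locale
  rule R2 violated at score
  => 4 violation(s): forward is BREAKING for Event


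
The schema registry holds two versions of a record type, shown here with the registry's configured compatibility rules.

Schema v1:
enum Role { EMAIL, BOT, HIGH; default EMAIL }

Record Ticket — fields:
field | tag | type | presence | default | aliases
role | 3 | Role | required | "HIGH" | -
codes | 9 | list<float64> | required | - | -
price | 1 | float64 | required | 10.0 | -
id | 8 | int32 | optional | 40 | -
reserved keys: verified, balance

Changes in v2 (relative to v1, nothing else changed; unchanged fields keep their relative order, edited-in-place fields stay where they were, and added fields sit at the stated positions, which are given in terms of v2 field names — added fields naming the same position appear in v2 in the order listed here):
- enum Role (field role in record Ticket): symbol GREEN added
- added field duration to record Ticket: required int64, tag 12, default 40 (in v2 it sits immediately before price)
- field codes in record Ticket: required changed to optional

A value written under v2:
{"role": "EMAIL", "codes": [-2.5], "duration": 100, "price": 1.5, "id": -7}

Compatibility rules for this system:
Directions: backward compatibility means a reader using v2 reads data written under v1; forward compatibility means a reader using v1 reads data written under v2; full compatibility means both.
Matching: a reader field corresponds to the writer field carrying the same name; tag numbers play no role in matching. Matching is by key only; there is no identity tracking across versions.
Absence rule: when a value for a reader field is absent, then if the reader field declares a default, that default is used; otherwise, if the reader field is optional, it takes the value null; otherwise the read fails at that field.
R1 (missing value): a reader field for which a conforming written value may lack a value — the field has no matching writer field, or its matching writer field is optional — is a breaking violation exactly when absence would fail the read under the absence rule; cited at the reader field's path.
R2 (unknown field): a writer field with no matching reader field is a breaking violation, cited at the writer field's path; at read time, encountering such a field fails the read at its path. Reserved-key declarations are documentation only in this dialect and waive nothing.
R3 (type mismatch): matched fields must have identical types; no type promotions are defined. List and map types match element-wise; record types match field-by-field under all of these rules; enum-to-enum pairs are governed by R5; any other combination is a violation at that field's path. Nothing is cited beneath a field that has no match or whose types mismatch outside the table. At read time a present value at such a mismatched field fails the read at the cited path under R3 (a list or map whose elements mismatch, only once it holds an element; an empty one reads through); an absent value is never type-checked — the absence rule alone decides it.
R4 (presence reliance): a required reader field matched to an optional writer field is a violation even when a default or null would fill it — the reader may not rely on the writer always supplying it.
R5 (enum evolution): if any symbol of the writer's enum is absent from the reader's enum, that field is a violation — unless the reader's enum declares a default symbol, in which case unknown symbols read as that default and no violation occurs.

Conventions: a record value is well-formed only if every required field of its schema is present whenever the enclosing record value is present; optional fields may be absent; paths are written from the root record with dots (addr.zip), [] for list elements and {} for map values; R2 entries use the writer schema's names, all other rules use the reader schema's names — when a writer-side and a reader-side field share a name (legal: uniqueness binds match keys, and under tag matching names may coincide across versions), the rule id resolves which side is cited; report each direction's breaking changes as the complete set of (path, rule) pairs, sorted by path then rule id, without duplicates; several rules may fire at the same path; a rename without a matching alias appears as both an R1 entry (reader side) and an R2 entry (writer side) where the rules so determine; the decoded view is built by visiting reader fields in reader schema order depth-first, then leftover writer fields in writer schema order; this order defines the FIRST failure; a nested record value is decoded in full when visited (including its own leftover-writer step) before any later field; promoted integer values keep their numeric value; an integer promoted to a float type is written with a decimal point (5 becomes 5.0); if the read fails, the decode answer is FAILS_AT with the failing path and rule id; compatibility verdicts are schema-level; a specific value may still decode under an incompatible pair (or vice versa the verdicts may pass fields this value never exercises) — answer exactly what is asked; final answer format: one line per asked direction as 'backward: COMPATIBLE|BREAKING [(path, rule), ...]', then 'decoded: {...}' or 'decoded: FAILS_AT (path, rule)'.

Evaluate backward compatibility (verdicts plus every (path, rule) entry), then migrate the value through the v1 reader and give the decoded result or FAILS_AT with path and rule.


each type pair in Ticket: writer, then reader
backward pass over Ticket, reader schema v2, writer schema v1:
  Role -> Role, writer required: role aligns to role
  list<float64> -> list<float64>, writer required: codes aligns to codes
  no writer field matches reader duration
  float64 -> float64, writer required: price aligns to price
  int32 -> int32, writer optional: id aligns to id
  => backward verdict for Ticket: COMPATIBLE, no violations
migrating the Ticket value to v1:
  role := "EMAIL"
  codes := [-2.5]
  price := 1.5
  id := -7
  read fails at duration under R2 (unknown field)
  => FAILS_AT (duration, R2)
the other Ticket changes do not affect what is asked:
  enum Role (field role in record Ticket): symbol GREEN added -> triggers nothing under Ticket's printed rules — same verdict
  field codes in record Ticket: required changed to optional -> matters only for Ticket's forward compatibility — outside the asked direction

backward: COMPATIBLE []; decoded: FAILS_AT (duration, R2)


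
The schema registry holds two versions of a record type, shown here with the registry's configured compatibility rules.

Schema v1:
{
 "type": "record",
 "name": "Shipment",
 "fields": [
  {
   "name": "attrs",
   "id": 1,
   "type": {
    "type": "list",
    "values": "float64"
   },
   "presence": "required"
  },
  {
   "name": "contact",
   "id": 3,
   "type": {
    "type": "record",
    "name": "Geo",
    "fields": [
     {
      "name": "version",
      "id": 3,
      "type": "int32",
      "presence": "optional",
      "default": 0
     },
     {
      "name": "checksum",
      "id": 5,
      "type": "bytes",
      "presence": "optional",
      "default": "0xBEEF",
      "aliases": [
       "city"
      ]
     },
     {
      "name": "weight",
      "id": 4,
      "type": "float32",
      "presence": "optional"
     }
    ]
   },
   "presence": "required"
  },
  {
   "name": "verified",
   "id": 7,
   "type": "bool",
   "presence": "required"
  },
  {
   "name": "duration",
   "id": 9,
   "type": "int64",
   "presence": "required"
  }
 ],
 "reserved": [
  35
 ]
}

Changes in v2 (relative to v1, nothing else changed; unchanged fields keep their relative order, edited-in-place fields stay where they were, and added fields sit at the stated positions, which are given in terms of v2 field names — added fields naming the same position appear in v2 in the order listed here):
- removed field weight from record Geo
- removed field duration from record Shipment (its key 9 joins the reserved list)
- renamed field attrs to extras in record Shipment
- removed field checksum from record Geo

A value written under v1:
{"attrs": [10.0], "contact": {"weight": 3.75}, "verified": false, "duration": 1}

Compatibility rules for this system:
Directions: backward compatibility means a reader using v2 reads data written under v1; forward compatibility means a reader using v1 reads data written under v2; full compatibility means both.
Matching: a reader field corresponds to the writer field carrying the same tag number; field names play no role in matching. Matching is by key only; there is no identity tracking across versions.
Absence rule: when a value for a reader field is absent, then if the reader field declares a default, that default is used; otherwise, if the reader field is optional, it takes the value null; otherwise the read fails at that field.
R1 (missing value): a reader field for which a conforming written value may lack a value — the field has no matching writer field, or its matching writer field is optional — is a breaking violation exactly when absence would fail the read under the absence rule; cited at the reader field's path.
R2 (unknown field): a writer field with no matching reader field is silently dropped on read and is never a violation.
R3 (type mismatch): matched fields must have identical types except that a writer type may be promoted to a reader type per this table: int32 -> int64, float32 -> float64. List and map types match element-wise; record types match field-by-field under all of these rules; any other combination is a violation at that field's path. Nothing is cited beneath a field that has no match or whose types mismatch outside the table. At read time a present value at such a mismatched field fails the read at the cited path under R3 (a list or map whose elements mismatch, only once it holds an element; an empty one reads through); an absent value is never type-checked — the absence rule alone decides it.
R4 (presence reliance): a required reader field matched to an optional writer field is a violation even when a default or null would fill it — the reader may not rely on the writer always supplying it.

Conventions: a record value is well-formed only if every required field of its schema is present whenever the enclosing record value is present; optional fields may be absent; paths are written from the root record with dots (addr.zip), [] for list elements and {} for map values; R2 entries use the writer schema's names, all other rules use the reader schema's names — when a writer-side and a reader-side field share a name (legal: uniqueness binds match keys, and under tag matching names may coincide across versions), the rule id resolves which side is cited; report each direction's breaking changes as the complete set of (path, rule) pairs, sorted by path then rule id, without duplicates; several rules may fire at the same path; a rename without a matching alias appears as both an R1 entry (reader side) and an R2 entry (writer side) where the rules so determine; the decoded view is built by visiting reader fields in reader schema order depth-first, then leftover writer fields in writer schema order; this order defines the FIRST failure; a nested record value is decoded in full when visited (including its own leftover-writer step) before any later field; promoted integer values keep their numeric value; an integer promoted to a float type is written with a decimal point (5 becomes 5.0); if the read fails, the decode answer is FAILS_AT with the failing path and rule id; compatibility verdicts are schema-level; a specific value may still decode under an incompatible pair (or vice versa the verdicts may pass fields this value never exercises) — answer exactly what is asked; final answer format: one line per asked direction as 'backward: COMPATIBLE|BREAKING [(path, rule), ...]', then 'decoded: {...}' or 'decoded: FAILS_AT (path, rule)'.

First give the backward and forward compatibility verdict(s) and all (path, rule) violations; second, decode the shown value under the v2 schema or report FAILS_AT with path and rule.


backward: COMPATIBLE []; forward: BREAKING [(duration, R1)]; decoded: {"extras": [10.0], "contact": {"version": 0}, "verified": false}

the writer's type comes first in each Shipment pair
backward analysis of Shipment with v2 as reader and v1 as writer:
  list<float64> -> list<float64>, writer required: extras aligns to attrs
  Geo -> Geo, writer required: contact aligns to contact
  bool -> bool, writer required: verified aligns to verified
  writer duration: unknown to reader
  int32 -> int32, writer optional: contact.version aligns to contact.version
  writer contact.checksum: unknown to reader
  writer contact.weight: unknown to reader
  => backward: COMPATIBLE
forward analysis of Shipment with v1 as reader and v2 as writer:
  list<float64> -> list<float64>, writer required: attrs aligns to extras
  Geo -> Geo, writer required: contact aligns to contact
  bool -> bool, writer required: verified aligns to verified
  duration has no writer counterpart
  int32 -> int32, writer optional: contact.version aligns to contact.version
  contact.checksum has no writer counterpart
  contact.weight has no writer counterpart
  R1 fires at duration
  => 1 violation(s): forward is BREAKING for Shipment
decode (reader v2):
  extras := [10.0] (from writer attrs)
  contact.version := 0 (no value, default fills)
  writer contact.weight: unmatched, discarded
  verified := false
  writer duration: unmatched, discarded
  => decoded: {"extras": [10.0], "contact": {"version": 0}, "verified": false}


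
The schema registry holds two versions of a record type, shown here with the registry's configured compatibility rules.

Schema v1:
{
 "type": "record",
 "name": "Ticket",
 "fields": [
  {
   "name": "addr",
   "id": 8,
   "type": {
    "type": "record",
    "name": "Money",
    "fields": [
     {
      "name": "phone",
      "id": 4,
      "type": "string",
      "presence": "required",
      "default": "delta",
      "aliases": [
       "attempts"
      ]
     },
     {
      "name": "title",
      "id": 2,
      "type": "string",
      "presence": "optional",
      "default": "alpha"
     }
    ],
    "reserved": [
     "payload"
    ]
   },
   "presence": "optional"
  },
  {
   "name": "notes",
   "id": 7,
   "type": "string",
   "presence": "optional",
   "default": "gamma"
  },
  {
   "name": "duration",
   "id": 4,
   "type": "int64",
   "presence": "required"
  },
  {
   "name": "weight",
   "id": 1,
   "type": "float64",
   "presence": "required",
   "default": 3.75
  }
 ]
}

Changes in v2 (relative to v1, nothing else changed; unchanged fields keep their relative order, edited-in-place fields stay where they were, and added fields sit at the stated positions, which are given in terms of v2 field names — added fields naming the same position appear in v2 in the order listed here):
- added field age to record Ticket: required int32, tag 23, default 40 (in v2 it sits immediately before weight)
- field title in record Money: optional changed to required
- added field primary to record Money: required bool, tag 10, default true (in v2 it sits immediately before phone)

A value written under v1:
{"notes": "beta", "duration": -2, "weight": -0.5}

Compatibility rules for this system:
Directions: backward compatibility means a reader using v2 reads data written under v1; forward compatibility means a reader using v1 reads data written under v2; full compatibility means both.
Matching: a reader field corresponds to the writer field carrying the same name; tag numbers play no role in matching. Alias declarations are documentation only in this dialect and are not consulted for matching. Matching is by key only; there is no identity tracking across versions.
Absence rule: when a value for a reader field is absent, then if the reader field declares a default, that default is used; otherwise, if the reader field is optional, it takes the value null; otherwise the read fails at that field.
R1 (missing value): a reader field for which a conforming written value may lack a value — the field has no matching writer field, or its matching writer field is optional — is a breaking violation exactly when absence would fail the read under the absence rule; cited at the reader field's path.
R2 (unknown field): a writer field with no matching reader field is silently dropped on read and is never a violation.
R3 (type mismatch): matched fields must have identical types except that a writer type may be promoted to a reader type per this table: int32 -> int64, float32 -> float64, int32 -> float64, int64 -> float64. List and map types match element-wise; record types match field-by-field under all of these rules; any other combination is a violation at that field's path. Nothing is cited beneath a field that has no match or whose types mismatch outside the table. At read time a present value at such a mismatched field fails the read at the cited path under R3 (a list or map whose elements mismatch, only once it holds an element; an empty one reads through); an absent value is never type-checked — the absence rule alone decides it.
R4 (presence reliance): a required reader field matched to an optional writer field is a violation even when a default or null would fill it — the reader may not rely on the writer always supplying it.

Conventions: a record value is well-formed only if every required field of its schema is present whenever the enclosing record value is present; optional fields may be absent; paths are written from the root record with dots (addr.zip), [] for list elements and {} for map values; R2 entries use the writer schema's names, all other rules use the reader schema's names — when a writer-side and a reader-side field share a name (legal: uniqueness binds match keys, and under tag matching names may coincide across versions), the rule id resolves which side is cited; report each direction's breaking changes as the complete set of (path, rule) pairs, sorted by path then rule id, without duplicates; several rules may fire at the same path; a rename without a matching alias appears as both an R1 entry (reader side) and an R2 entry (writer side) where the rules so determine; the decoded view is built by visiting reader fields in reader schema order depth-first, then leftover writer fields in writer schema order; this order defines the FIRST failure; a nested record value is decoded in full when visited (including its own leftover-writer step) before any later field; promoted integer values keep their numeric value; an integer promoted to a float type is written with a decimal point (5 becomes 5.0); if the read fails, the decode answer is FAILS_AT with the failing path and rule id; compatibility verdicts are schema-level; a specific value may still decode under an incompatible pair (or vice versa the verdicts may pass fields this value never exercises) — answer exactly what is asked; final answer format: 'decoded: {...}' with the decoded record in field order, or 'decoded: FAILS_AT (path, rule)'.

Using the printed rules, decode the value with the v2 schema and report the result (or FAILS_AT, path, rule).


the writer's type comes first in each Ticket pair
decoding the Ticket value with the v2 reader:
  addr := null (not supplied -> null)
  notes := "beta"
  duration := -2
  age := 40 (no value, default fills)
  weight := -0.5
  => decoded: {"addr": null, "notes": "beta", "duration": -2, "age": 40, "weight": -0.5}
the other Ticket changes do not affect what is asked:
  added field primary to record Money: required bool, tag 10, default true (in v2 it sits immediately before phone) -> no rule fires on it and the decoded Ticket view is identical with or without it
  field title in record Money: optional changed to required -> shifts the Ticket verdicts, not this decode

decoded: {"addr": null, "notes": "beta", "duration": -2, "age": 40, "weight": -0.5}


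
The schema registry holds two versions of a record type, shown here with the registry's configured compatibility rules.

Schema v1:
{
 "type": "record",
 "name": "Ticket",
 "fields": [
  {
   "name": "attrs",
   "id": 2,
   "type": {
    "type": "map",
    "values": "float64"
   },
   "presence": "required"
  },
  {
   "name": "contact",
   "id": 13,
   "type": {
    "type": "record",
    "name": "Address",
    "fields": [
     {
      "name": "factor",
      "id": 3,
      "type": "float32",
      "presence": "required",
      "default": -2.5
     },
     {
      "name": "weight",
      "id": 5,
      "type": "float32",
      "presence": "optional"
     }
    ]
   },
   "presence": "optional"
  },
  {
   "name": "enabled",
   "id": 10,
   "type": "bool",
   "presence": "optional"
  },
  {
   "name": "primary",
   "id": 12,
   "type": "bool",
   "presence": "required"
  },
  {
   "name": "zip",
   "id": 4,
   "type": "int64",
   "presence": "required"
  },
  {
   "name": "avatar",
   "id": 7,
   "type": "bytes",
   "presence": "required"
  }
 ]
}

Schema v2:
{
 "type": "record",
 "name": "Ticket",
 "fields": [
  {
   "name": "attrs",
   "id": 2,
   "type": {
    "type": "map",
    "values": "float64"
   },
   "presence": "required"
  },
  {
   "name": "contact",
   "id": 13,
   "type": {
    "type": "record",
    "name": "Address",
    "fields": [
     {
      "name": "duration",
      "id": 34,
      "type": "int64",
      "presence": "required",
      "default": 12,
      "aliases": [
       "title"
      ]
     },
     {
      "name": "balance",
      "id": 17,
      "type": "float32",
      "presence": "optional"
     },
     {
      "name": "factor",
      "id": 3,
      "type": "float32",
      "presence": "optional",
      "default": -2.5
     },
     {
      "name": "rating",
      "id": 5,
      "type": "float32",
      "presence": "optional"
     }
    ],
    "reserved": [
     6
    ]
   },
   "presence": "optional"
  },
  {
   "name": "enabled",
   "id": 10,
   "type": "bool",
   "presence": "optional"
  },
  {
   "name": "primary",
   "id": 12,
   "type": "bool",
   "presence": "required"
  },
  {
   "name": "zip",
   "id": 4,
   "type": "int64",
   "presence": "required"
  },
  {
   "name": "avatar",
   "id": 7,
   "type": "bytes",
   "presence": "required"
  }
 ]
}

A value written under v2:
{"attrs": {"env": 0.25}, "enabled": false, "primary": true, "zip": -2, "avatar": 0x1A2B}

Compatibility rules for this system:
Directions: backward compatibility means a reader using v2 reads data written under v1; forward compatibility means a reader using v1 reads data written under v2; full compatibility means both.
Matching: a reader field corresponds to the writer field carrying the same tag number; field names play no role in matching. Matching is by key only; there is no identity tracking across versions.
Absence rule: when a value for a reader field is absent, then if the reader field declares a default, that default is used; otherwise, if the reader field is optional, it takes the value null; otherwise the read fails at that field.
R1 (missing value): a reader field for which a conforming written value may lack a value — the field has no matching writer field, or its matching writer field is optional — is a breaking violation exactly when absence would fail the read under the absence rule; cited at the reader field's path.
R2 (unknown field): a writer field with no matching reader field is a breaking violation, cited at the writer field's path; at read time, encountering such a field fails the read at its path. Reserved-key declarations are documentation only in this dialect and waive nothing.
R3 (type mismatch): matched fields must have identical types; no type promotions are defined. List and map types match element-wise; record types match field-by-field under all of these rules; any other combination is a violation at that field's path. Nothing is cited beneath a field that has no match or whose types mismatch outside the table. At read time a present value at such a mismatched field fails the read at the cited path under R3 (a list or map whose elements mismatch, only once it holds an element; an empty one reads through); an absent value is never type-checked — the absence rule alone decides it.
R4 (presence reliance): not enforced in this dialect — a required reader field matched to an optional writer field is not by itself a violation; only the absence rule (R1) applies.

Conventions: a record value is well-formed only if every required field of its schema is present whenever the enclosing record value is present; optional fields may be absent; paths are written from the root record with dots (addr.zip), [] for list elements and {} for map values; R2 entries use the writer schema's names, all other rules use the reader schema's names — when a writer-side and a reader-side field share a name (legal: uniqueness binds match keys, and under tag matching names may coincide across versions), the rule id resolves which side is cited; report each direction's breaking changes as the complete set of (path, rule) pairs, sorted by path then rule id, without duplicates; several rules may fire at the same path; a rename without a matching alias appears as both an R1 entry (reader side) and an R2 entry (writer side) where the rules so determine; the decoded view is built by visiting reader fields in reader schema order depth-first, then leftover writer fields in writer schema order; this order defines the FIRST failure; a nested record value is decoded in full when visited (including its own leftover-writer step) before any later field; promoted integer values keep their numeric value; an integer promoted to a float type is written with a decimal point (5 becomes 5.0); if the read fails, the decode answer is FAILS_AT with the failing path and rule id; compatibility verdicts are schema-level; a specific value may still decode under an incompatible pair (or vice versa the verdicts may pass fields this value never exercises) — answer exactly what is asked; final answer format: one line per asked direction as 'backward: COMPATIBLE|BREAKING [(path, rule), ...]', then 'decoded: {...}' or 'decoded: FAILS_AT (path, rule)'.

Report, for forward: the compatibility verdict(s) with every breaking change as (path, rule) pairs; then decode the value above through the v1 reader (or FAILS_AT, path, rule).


forward: BREAKING [(contact.balance, R2), (contact.duration, R2)]; decoded: {"attrs": {"env": 0.25}, "contact": null, "enabled": false, "primary": true, "zip": -2, "avatar": 0x1A2B}

each type pair in Ticket: writer, then reader
forward for Ticket (reader v1, writer v2):
  attrs <- attrs (map<string, float64> -> map<string, float64>, writer required)
  contact <- contact (Address -> Address, writer optional)
  enabled <- enabled (bool -> bool, writer optional)
  primary <- primary (bool -> bool, writer required)
  zip <- zip (int64 -> int64, writer required)
  avatar <- avatar (bytes -> bytes, writer required)
  contact.factor <- contact.factor (float32 -> float32, writer optional)
  contact.weight <- contact.rating (float32 -> float32, writer optional)
  contact.duration (writer side), unknown to reader
  contact.balance (writer side), unknown to reader
  violation R2 at contact.balance
  violation R2 at contact.duration
  forward on Ticket therefore BREAKING (2)
decode walk for Ticket under reader schema v1:
  attrs := {"env": 0.25}
  contact := null (not supplied -> null)
  enabled := false
  primary := true
  zip := -2
  avatar := 0x1A2B
  => decoded: {"attrs": {"env": 0.25}, "contact": null, "enabled": false, "primary": true, "zip": -2, "avatar": 0x1A2B}
the rest of the Ticket diff is inert for this question:
  field factor in record Address: required changed to optional -> inert for the asked Ticket verdict: nothing fires
  renamed field weight to rating in record Address -> inert for the asked Ticket verdict: nothing fires


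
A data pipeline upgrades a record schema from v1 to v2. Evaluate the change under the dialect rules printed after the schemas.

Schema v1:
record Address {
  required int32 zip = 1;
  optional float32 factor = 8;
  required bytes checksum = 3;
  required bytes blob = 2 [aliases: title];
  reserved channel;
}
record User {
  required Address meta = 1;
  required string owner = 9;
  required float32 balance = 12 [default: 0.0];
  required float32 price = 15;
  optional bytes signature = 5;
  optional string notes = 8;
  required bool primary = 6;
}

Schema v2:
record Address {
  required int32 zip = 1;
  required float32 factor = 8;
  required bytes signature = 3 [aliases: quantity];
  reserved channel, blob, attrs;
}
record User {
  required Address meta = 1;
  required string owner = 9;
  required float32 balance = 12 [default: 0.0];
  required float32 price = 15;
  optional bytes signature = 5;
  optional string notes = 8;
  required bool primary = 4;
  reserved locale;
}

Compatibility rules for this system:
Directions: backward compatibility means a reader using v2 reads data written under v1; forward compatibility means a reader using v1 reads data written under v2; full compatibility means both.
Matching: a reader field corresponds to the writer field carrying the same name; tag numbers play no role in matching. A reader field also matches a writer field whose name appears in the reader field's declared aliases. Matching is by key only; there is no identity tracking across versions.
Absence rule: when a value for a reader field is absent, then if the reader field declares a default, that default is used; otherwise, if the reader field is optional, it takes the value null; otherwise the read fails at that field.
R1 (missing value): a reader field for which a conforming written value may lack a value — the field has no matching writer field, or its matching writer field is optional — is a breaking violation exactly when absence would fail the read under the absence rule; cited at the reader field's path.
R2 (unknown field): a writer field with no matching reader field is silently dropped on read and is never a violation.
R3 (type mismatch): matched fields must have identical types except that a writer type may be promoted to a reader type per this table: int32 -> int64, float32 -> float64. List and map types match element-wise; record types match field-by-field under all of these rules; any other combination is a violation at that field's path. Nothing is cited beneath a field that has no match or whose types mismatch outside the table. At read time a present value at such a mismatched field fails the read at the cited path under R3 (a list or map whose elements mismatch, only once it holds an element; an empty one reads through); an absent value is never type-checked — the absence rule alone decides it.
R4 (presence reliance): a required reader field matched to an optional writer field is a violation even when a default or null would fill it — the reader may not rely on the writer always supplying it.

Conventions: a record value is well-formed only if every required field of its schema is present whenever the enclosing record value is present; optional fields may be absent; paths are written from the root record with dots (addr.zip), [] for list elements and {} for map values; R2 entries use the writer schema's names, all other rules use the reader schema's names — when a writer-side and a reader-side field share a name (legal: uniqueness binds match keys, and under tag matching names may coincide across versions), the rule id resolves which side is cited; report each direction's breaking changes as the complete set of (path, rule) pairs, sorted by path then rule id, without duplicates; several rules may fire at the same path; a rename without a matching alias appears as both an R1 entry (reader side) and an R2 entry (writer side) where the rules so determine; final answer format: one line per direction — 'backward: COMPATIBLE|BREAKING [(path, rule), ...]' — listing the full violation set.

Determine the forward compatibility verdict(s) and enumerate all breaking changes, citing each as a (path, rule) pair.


in User below, arrows point writer -> reader
forward analysis of User with v1 as reader and v2 as writer:
  writer required, Address -> Address: reader meta maps from writer meta
  writer required, string -> string: reader owner maps from writer owner
  writer required, float32 -> float32: reader balance maps from writer balance
  writer required, float32 -> float32: reader price maps from writer price
  writer optional, bytes -> bytes: reader signature maps from writer signature
  writer optional, string -> string: reader notes maps from writer notes
  writer required, bool -> bool: reader primary maps from writer primary
  writer required, int32 -> int32: reader meta.zip maps from writer meta.zip
  writer required, float32 -> float32: reader meta.factor maps from writer meta.factor
  meta.checksum has no writer counterpart
  meta.blob has no writer counterpart
  writer field meta.signature has no reader counterpart
  breaking: (meta.blob, R1)
  breaking: (meta.checksum, R1)
  forward on User therefore BREAKING (2)
the rest of the User diff is inert for this question:
  field factor in record Address: optional changed to required -> fires only in the backward direction of User, which is not asked here
  field primary in record User: tag 6 changed to 4 -> no rule fires on it in User's dialect; the asked verdict holds

forward: BREAKING [(meta.blob, R1), (meta.checksum, R1)]


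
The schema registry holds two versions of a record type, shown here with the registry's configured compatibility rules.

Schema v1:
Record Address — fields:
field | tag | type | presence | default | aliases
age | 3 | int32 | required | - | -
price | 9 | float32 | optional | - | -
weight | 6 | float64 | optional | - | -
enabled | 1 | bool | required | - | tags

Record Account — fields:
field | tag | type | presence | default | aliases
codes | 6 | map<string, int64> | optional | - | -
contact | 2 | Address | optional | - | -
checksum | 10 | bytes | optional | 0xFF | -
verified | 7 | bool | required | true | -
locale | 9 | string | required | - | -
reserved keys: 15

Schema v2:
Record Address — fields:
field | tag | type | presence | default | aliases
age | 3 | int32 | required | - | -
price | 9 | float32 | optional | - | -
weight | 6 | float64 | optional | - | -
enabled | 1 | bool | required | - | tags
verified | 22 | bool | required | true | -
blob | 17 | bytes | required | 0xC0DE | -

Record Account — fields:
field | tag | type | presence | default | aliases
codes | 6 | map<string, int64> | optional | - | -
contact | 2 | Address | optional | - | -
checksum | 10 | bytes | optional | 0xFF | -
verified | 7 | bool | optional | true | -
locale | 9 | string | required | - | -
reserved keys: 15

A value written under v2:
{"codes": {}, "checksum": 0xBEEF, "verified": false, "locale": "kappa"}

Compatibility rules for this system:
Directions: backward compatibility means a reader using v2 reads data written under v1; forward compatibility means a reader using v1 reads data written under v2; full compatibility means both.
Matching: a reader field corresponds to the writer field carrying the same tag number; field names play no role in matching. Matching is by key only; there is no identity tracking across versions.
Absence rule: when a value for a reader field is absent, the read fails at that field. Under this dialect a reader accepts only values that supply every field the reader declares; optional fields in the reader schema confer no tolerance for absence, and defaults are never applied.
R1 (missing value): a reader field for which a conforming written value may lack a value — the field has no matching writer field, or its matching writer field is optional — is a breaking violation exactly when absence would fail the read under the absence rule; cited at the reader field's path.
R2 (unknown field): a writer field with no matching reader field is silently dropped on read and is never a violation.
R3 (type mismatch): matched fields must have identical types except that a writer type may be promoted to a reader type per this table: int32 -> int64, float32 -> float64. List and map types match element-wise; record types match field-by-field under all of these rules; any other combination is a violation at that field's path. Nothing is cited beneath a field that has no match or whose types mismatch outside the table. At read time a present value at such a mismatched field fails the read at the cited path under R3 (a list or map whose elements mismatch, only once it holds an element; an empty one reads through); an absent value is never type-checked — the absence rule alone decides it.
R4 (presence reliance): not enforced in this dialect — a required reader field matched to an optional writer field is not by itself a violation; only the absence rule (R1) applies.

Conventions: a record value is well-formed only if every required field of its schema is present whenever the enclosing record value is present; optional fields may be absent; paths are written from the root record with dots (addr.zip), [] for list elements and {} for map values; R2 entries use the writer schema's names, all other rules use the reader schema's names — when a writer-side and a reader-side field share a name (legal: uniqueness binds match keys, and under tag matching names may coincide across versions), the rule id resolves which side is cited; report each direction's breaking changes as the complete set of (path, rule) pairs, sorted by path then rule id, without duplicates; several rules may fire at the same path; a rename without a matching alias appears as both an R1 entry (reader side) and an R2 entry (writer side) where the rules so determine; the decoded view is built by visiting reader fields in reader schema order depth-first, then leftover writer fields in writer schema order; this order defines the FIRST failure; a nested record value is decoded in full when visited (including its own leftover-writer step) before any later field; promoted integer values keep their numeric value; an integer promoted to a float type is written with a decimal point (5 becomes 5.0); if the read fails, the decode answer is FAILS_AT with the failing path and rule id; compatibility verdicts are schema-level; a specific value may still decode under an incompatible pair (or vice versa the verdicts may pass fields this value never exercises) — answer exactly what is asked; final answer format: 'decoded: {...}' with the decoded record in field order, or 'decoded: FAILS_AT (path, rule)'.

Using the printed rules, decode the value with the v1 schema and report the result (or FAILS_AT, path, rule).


decoded: FAILS_AT (contact, R1)

arrows below run writer -> reader for Account
decoding the Account value with the v1 reader:
  codes := {}
  read fails at contact under R1 (no fill)
  => FAILS_AT (contact, R1)
ruling out the remaining Account differences:
  added field blob to record Address: required bytes, tag 17, default 0xC0DE (in v2 it sits last) -> changes Account's schema-level verdicts only — the decode of this value is the same
  added field verified to record Address: required bool, tag 22, default true (in v2 it sits last) -> changes Account's schema-level verdicts only — the decode of this value is the same
  field verified in record Account: required changed to optional -> changes Account's schema-level verdicts only — the decode of this value is the same
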